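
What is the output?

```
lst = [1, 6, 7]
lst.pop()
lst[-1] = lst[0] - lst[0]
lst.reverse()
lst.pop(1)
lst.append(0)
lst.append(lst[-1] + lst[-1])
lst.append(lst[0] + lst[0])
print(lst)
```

pop() removes 7 → [1, 6]
lst[-1] = lst[0]-lst[0] = 1-1 = 0 → [1, 0]
reverse → [0, 1]
pop(1) removes 1 → [0]
append 0 → [0, 0]
append lst[-1]+lst[-1] = 0+0 = 0 → [0, 0, 0]
append lst[0]+lst[0] = 0+0 = 0 → [0, 0, 0, 0]

[0, 0, 0, 0]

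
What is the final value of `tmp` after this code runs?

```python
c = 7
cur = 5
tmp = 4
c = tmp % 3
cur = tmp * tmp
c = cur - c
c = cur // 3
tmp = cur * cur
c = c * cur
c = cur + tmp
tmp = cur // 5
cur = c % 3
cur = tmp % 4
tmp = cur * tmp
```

c = 4%3 = 1
cur = 4*4 = 16
c = 16-1 = 15
c = 16//3 = 5
tmp = 16*16 = 256
c = 5*16 = 80
c = 16+256 = 272
tmp = 16//5 = 3
cur = 272%3 = 2
cur = 3%4 = 3
tmp = 3*3 = 9

9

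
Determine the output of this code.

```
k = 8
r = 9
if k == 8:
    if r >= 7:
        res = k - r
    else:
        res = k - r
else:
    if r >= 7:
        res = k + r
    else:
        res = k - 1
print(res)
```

-1

k=8, r=9
k == 8 is True; r >= 7 is True
→ res = k - r = -1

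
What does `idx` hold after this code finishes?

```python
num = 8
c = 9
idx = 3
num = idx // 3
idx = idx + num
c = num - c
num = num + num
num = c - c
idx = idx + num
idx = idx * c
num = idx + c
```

num = 3//3 = 1
idx = 3+1 = 4
c = 1-9 = -8
num = 1+1 = 2
num = (-8)-(-8) = 0
idx = 4+0 = 4
idx = 4*(-8) = -32
num = (-32)+(-8) = -40

-32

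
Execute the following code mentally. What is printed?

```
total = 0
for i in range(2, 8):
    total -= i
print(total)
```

i=2: total = 0-2 = -2
i=3: total = (-2)-3 = -5
i=4: total = (-5)-4 = -9
i=5: total = (-9)-5 = -14
i=6: total = (-14)-6 = -20
i=7: total = (-20)-7 = -27

-27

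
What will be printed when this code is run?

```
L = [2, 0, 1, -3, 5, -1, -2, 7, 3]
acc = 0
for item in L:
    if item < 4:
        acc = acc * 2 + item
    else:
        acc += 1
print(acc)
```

item=2: <4, acc = 0*2+2 = 2
item=0: <4, acc = 2*2+0 = 4
item=1: <4, acc = 4*2+1 = 9
item=-3: <4, acc = 9*2+(-3) = 15
item=5: not <4, acc = 15+1 = 16
item=-1: <4, acc = 16*2+(-1) = 31
item=-2: <4, acc = 31*2+(-2) = 60
item=7: not <4, acc = 60+1 = 61
item=3: <4, acc = 61*2+3 = 125

125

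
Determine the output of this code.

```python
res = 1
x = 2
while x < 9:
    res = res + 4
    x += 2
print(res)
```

17

x=2: res = 1+4 = 5
x=4: res = 5+4 = 9
x=6: res = 9+4 = 13
x=8: res = 13+4 = 17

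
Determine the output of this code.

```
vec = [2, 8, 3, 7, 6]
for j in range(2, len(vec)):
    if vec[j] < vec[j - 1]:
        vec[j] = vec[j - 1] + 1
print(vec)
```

[2, 8, 9, 10, 11]

j=2: 3<8, vec[2] = 8+1 = 9 → [2, 8, 9, 7, 6]
j=3: 7<9, vec[3] = 9+1 = 10 → [2, 8, 9, 10, 6]
j=4: 6<10, vec[4] = 10+1 = 11 → [2, 8, 9, 10, 11]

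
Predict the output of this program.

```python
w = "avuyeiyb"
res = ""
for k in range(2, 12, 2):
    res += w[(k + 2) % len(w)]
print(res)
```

eyaue

k=2: add w[4]='e' → 'e'
k=4: add w[6]='y' → 'ey'
k=6: add w[0]='a' → 'eya'
k=8: add w[2]='u' → 'eyau'
k=10: add w[4]='e' → 'eyaue'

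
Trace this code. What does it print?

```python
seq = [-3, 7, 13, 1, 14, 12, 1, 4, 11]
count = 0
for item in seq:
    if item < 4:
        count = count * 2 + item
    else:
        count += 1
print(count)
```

item=-3: <4, count = 0*2+(-3) = -3
item=7: not <4, count = (-3)+1 = -2
item=13: not <4, count = (-2)+1 = -1
item=1: <4, count = (-1)*2+1 = -1
item=14: not <4, count = (-1)+1 = 0
item=12: not <4, count = 0+1 = 1
item=1: <4, count = 1*2+1 = 3
item=4: not <4, count = 3+1 = 4
item=11: not <4, count = 4+1 = 5

5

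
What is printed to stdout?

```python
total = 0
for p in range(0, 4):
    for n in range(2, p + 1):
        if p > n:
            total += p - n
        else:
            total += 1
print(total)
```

3

p=2,n=2: not 2>2, total = 0+1 = 1
p=3,n=2: 3>2, total = 1+1 = 2
p=3,n=3: not 3>3, total = 2+1 = 3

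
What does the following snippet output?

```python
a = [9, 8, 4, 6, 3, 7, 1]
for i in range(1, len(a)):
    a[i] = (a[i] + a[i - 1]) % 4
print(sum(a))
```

i=1: a[1] = (8+9)%4 = 1 → [9, 1, 4, 6, 3, 7, 1]
i=2: a[2] = (4+1)%4 = 1 → [9, 1, 1, 6, 3, 7, 1]
i=3: a[3] = (6+1)%4 = 3 → [9, 1, 1, 3, 3, 7, 1]
i=4: a[4] = (3+3)%4 = 2 → [9, 1, 1, 3, 2, 7, 1]
i=5: a[5] = (7+2)%4 = 1 → [9, 1, 1, 3, 2, 1, 1]
i=6: a[6] = (1+1)%4 = 2 → [9, 1, 1, 3, 2, 1, 2]
sum = 19

19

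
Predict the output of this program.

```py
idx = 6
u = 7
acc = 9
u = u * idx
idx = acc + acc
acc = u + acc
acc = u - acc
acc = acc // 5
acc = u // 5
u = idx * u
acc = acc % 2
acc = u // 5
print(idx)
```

u = 7*6 = 42
idx = 9+9 = 18
acc = 42+9 = 51
acc = 42-51 = -9
acc = (-9)//5 = -2
acc = 42//5 = 8
u = 18*42 = 756
acc = 8%2 = 0
acc = 756//5 = 151

18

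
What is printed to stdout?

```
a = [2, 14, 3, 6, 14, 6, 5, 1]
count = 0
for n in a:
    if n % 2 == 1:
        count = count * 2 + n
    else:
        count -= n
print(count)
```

-209

n=2: not odd, count = 0-2 = -2
n=14: not odd, count = (-2)-14 = -16
n=3: odd, count = (-16)*2+3 = -29
n=6: not odd, count = (-29)-6 = -35
n=14: not odd, count = (-35)-14 = -49
n=6: not odd, count = (-49)-6 = -55
n=5: odd, count = (-55)*2+5 = -105
n=1: odd, count = (-105)*2+1 = -209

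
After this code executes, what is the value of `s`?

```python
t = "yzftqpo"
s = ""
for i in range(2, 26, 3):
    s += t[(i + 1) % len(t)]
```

i=2: add t[3]='t' → 't'
i=5: add t[6]='o' → 'to'
i=8: add t[2]='f' → 'tof'
i=11: add t[5]='p' → 'tofp'
i=14: add t[1]='z' → 'tofpz'
i=17: add t[4]='q' → 'tofpzq'
i=20: add t[0]='y' → 'tofpzqy'
i=23: add t[3]='t' → 'tofpzqyt'

'tofpzqyt'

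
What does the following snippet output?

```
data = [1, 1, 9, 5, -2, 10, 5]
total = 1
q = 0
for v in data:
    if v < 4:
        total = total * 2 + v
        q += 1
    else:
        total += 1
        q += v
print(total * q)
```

v=1: <4, total = 1*2+1 = 3; q=1
v=1: <4, total = 3*2+1 = 7; q=2
v=9: not <4, total = 7+1 = 8; q=11
v=5: not <4, total = 8+1 = 9; q=16
v=-2: <4, total = 9*2+(-2) = 16; q=17
v=10: not <4, total = 16+1 = 17; q=27
v=5: not <4, total = 17+1 = 18; q=32
total*q = 18*32 = 576

576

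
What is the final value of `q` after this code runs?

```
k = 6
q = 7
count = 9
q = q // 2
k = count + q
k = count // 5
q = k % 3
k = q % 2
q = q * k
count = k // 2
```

1

q = 7//2 = 3
k = 9+3 = 12
k = 9//5 = 1
q = 1%3 = 1
k = 1%2 = 1
q = 1*1 = 1
count = 1//2 = 0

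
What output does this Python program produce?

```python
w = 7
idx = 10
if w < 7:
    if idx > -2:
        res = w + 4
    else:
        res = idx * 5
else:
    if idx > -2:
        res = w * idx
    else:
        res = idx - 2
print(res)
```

w=7, idx=10
w < 7 is False; idx > -2 is True
→ res = w * idx = 70

70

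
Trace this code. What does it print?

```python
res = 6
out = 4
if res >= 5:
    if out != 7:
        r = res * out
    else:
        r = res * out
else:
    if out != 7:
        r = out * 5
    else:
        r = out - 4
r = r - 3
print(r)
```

res=6, out=4
res >= 5 is True; out != 7 is True
→ r = res * out = 24
r = 24-3 = 21

21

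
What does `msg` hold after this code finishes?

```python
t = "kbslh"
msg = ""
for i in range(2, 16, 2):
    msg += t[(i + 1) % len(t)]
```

'lkshblk'

i=2: add t[3]='l' → 'l'
i=4: add t[0]='k' → 'lk'
i=6: add t[2]='s' → 'lks'
i=8: add t[4]='h' → 'lksh'
i=10: add t[1]='b' → 'lkshb'
i=12: add t[3]='l' → 'lkshbl'
i=14: add t[0]='k' → 'lkshblk'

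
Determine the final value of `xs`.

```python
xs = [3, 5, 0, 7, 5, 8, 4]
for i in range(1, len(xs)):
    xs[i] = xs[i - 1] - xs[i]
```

[3, -2, -2, -9, -14, -22, -26]

i=1: xs[1] = 3-5 = -2 → [3, -2, 0, 7, 5, 8, 4]
i=2: xs[2] = (-2)-0 = -2 → [3, -2, -2, 7, 5, 8, 4]
i=3: xs[3] = (-2)-7 = -9 → [3, -2, -2, -9, 5, 8, 4]
i=4: xs[4] = (-9)-5 = -14 → [3, -2, -2, -9, -14, 8, 4]
i=5: xs[5] = (-14)-8 = -22 → [3, -2, -2, -9, -14, -22, 4]
i=6: xs[6] = (-22)-4 = -26 → [3, -2, -2, -9, -14, -22, -26]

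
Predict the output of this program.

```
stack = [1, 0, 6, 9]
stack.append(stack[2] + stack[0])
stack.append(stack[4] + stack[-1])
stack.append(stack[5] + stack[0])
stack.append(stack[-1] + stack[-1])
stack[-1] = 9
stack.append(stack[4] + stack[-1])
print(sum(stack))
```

77

append stack[2]+stack[0] = 6+1 = 7 → [1, 0, 6, 9, 7]
append stack[4]+stack[-1] = 7+7 = 14 → [1, 0, 6, 9, 7, 14]
append stack[5]+stack[0] = 14+1 = 15 → [1, 0, 6, 9, 7, 14, 15]
append stack[-1]+stack[-1] = 15+15 = 30 → [1, 0, 6, 9, 7, 14, 15, 30]
stack[-1] = 9 → [1, 0, 6, 9, 7, 14, 15, 9]
append stack[4]+stack[-1] = 7+9 = 16 → [1, 0, 6, 9, 7, 14, 15, 9, 16]
sum = 77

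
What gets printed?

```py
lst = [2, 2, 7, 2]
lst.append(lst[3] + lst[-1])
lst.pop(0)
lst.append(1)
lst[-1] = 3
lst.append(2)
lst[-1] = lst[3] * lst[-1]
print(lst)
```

append lst[3]+lst[-1] = 2+2 = 4 → [2, 2, 7, 2, 4]
pop(0) removes 2 → [2, 7, 2, 4]
append 1 → [2, 7, 2, 4, 1]
lst[-1] = 3 → [2, 7, 2, 4, 3]
append 2 → [2, 7, 2, 4, 3, 2]
lst[-1] = lst[3]*lst[-1] = 4*2 = 8 → [2, 7, 2, 4, 3, 8]

[2, 7, 2, 4, 3, 8]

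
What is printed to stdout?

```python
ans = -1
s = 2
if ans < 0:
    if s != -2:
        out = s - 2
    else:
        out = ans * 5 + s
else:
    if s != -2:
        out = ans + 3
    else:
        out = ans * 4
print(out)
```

ans=-1, s=2
ans < 0 is True; s != -2 is True
→ out = s - 2 = 0

0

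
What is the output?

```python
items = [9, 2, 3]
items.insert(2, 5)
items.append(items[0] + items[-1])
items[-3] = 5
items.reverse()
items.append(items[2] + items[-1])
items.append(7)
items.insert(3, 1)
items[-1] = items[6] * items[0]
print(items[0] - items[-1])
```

insert 5 at 2 → [9, 2, 5, 3]
append items[0]+items[-1] = 9+3 = 12 → [9, 2, 5, 3, 12]
items[-3] = 5 → [9, 2, 5, 3, 12]
reverse → [12, 3, 5, 2, 9]
append items[2]+items[-1] = 5+9 = 14 → [12, 3, 5, 2, 9, 14]
append 7 → [12, 3, 5, 2, 9, 14, 7]
insert 1 at 3 → [12, 3, 5, 1, 2, 9, 14, 7]
items[-1] = items[6]*items[0] = 14*12 = 168 → [12, 3, 5, 1, 2, 9, 14, 168]
items[0]-items[-1] = 12-168 = -156

-156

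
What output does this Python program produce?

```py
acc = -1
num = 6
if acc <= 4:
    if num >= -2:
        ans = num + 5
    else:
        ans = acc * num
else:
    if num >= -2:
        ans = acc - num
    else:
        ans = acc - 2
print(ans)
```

acc=-1, num=6
acc <= 4 is True; num >= -2 is True
→ ans = num + 5 = 11

11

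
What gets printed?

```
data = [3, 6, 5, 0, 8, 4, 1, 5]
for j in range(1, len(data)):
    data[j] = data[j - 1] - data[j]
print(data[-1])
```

j=1: data[1] = 3-6 = -3 → [3, -3, 5, 0, 8, 4, 1, 5]
j=2: data[2] = (-3)-5 = -8 → [3, -3, -8, 0, 8, 4, 1, 5]
j=3: data[3] = (-8)-0 = -8 → [3, -3, -8, -8, 8, 4, 1, 5]
j=4: data[4] = (-8)-8 = -16 → [3, -3, -8, -8, -16, 4, 1, 5]
j=5: data[5] = (-16)-4 = -20 → [3, -3, -8, -8, -16, -20, 1, 5]
j=6: data[6] = (-20)-1 = -21 → [3, -3, -8, -8, -16, -20, -21, 5]
j=7: data[7] = (-21)-5 = -26 → [3, -3, -8, -8, -16, -20, -21, -26]

-26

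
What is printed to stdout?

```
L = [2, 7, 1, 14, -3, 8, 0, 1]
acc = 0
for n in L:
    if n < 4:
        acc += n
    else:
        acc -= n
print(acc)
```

n=2: <4, acc = 0+2 = 2
n=7: not <4, acc = 2-7 = -5
n=1: <4, acc = (-5)+1 = -4
n=14: not <4, acc = (-4)-14 = -18
n=-3: <4, acc = (-18)+(-3) = -21
n=8: not <4, acc = (-21)-8 = -29
n=0: <4, acc = (-29)+0 = -29
n=1: <4, acc = (-29)+1 = -28

-28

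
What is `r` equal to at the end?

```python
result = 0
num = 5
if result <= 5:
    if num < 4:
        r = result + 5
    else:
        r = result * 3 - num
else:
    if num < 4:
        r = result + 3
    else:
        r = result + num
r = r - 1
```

result=0, num=5
result <= 5 is True; num < 4 is False
→ r = result * 3 - num = -5
r = (-5)-1 = -6

-6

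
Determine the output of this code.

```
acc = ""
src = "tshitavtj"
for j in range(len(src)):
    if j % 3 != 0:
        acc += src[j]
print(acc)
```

shtatj

j=0: skip
j=1: add 's' → 's'
j=2: add 'h' → 'sh'
j=3: skip
j=4: add 't' → 'sht'
j=5: add 'a' → 'shta'
j=6: skip
j=7: add 't' → 'shtat'
j=8: add 'j' → 'shtatj'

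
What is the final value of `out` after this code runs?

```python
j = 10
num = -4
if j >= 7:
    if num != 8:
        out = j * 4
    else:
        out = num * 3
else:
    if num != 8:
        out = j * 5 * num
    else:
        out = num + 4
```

40

j=10, num=-4
j >= 7 is True; num != 8 is True
→ out = j * 4 = 40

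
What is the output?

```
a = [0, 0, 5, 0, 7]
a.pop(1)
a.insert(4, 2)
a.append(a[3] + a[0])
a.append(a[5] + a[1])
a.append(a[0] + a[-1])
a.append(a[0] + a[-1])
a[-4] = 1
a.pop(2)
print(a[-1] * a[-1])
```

144

pop(1) removes 0 → [0, 5, 0, 7]
insert 2 at 4 → [0, 5, 0, 7, 2]
append a[3]+a[0] = 7+0 = 7 → [0, 5, 0, 7, 2, 7]
append a[5]+a[1] = 7+5 = 12 → [0, 5, 0, 7, 2, 7, 12]
append a[0]+a[-1] = 0+12 = 12 → [0, 5, 0, 7, 2, 7, 12, 12]
append a[0]+a[-1] = 0+12 = 12 → [0, 5, 0, 7, 2, 7, 12, 12, 12]
a[-4] = 1 → [0, 5, 0, 7, 2, 1, 12, 12, 12]
pop(2) removes 0 → [0, 5, 7, 2, 1, 12, 12, 12]
a[-1]*a[-1] = 12*12 = 144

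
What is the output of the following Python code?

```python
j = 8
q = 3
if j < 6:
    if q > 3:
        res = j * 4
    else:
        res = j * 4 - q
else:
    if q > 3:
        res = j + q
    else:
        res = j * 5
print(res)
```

40

j=8, q=3
j < 6 is False; q > 3 is False
→ res = j * 5 = 40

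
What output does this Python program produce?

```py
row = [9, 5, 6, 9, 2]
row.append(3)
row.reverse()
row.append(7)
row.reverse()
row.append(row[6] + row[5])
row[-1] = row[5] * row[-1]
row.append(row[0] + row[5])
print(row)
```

[7, 9, 5, 6, 9, 2, 3, 10, 9]

append 3 → [9, 5, 6, 9, 2, 3]
reverse → [3, 2, 9, 6, 5, 9]
append 7 → [3, 2, 9, 6, 5, 9, 7]
reverse → [7, 9, 5, 6, 9, 2, 3]
append row[6]+row[5] = 3+2 = 5 → [7, 9, 5, 6, 9, 2, 3, 5]
row[-1] = row[5]*row[-1] = 2*5 = 10 → [7, 9, 5, 6, 9, 2, 3, 10]
append row[0]+row[5] = 7+2 = 9 → [7, 9, 5, 6, 9, 2, 3, 10, 9]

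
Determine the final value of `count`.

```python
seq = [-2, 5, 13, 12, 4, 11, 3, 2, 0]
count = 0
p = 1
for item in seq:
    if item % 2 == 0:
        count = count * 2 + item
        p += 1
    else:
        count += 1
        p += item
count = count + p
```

item=-2: even, count = 0*2+(-2) = -2; p=2
item=5: not even, count = (-2)+1 = -1; p=7
item=13: not even, count = (-1)+1 = 0; p=20
item=12: even, count = 0*2+12 = 12; p=21
item=4: even, count = 12*2+4 = 28; p=22
item=11: not even, count = 28+1 = 29; p=33
item=3: not even, count = 29+1 = 30; p=36
item=2: even, count = 30*2+2 = 62; p=37
item=0: even, count = 62*2+0 = 124; p=38
count+p = 124+38 = 162

162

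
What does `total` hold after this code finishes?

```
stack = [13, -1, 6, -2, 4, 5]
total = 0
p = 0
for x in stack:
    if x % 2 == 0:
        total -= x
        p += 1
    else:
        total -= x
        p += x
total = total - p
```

x=13: not even, total = 0-13 = -13; p=13
x=-1: not even, total = (-13)-(-1) = -12; p=12
x=6: even, total = (-12)-6 = -18; p=13
x=-2: even, total = (-18)-(-2) = -16; p=14
x=4: even, total = (-16)-4 = -20; p=15
x=5: not even, total = (-20)-5 = -25; p=20
total-p = (-25)-20 = -45

-45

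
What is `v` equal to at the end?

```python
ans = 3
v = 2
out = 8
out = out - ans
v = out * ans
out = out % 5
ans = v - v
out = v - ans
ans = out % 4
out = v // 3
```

15

out = 8-3 = 5
v = 5*3 = 15
out = 5%5 = 0
ans = 15-15 = 0
out = 15-0 = 15
ans = 15%4 = 3
out = 15//3 = 5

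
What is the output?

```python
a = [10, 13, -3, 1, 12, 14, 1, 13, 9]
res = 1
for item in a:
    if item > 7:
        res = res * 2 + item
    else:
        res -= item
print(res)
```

807

item=10: >7, res = 1*2+10 = 12
item=13: >7, res = 12*2+13 = 37
item=-3: not >7, res = 37-(-3) = 40
item=1: not >7, res = 40-1 = 39
item=12: >7, res = 39*2+12 = 90
item=14: >7, res = 90*2+14 = 194
item=1: not >7, res = 194-1 = 193
item=13: >7, res = 193*2+13 = 399
item=9: >7, res = 399*2+9 = 807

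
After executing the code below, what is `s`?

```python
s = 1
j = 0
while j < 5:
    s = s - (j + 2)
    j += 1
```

-19

j=0: s = 1-2 = -1
j=1: s = (-1)-3 = -4
j=2: s = (-4)-4 = -8
j=3: s = (-8)-5 = -13
j=4: s = (-13)-6 = -19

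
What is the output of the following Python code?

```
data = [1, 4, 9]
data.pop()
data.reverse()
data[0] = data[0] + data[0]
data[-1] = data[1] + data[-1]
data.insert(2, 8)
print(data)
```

pop() removes 9 → [1, 4]
reverse → [4, 1]
data[0] = data[0]+data[0] = 4+4 = 8 → [8, 1]
data[-1] = data[1]+data[-1] = 1+1 = 2 → [8, 2]
insert 8 at 2 → [8, 2, 8]

[8, 2, 8]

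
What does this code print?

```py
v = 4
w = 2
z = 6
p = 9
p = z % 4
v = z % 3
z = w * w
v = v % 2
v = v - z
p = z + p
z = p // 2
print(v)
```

-4

p = 6%4 = 2
v = 6%3 = 0
z = 2*2 = 4
v = 0%2 = 0
v = 0-4 = -4
p = 4+2 = 6
z = 6//2 = 3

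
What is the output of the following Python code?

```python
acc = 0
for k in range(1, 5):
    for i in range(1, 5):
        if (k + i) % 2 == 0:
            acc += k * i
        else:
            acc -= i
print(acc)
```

k=1,i=1: even sum, acc = 0+1 = 1
k=1,i=2: odd sum, acc = 1-2 = -1
k=1,i=3: even sum, acc = (-1)+3 = 2
k=1,i=4: odd sum, acc = 2-4 = -2
k=2,i=1: odd sum, acc = (-2)-1 = -3
k=2,i=2: even sum, acc = (-3)+4 = 1
k=2,i=3: odd sum, acc = 1-3 = -2
k=2,i=4: even sum, acc = (-2)+8 = 6
k=3,i=1: even sum, acc = 6+3 = 9
k=3,i=2: odd sum, acc = 9-2 = 7
k=3,i=3: even sum, acc = 7+9 = 16
k=3,i=4: odd sum, acc = 16-4 = 12
k=4,i=1: odd sum, acc = 12-1 = 11
k=4,i=2: even sum, acc = 11+8 = 19
k=4,i=3: odd sum, acc = 19-3 = 16
k=4,i=4: even sum, acc = 16+16 = 32

32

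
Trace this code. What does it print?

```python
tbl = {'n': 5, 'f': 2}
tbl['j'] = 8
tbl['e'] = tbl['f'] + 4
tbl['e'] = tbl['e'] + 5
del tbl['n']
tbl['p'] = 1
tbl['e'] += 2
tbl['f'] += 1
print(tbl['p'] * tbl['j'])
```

tbl['j'] = 8 → {'n': 5, 'f': 2, 'j': 8}
tbl['e'] = tbl['f']+4 = 6 → {'n': 5, 'f': 2, 'j': 8, 'e': 6}
tbl['e'] = tbl['e']+5 = 11 → {'n': 5, 'f': 2, 'j': 8, 'e': 11}
del 'n' → {'f': 2, 'j': 8, 'e': 11}
tbl['p'] = 1 → {'f': 2, 'j': 8, 'e': 11, 'p': 1}
tbl['e'] = 11+2 = 13 → {'f': 2, 'j': 8, 'e': 13, 'p': 1}
tbl['f'] = 2+1 = 3 → {'f': 3, 'j': 8, 'e': 13, 'p': 1}
tbl['p']*tbl['j'] = 1*8 = 8

8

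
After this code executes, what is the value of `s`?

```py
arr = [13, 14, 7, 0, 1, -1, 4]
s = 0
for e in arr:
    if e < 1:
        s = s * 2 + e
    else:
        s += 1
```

14

e=13: not <1, s = 0+1 = 1
e=14: not <1, s = 1+1 = 2
e=7: not <1, s = 2+1 = 3
e=0: <1, s = 3*2+0 = 6
e=1: not <1, s = 6+1 = 7
e=-1: <1, s = 7*2+(-1) = 13
e=4: not <1, s = 13+1 = 14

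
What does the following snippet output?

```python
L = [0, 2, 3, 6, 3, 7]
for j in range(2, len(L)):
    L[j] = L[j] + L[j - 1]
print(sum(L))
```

j=2: L[2] = 3+2 = 5 → [0, 2, 5, 6, 3, 7]
j=3: L[3] = 6+5 = 11 → [0, 2, 5, 11, 3, 7]
j=4: L[4] = 3+11 = 14 → [0, 2, 5, 11, 14, 7]
j=5: L[5] = 7+14 = 21 → [0, 2, 5, 11, 14, 21]
sum = 53

53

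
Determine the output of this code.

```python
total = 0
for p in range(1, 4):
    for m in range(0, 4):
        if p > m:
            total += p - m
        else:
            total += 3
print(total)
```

28

p=1,m=0: 1>0, total = 0+1 = 1
p=1,m=1: not 1>1, total = 1+3 = 4
p=1,m=2: not 1>2, total = 4+3 = 7
p=1,m=3: not 1>3, total = 7+3 = 10
p=2,m=0: 2>0, total = 10+2 = 12
p=2,m=1: 2>1, total = 12+1 = 13
p=2,m=2: not 2>2, total = 13+3 = 16
p=2,m=3: not 2>3, total = 16+3 = 19
p=3,m=0: 3>0, total = 19+3 = 22
p=3,m=1: 3>1, total = 22+2 = 24
p=3,m=2: 3>2, total = 24+1 = 25
p=3,m=3: not 3>3, total = 25+3 = 28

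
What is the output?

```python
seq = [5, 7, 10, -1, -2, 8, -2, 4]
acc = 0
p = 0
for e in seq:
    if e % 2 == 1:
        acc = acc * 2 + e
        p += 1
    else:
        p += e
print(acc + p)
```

54

e=5: odd, acc = 0*2+5 = 5; p=1
e=7: odd, acc = 5*2+7 = 17; p=2
e=10: not odd; p=12
e=-1: odd, acc = 17*2+(-1) = 33; p=13
e=-2: not odd; p=11
e=8: not odd; p=19
e=-2: not odd; p=17
e=4: not odd; p=21
acc+p = 33+21 = 54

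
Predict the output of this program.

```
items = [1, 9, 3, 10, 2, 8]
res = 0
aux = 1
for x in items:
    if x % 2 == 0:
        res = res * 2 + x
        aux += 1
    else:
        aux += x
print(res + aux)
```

x=1: not even; aux=2
x=9: not even; aux=11
x=3: not even; aux=14
x=10: even, res = 0*2+10 = 10; aux=15
x=2: even, res = 10*2+2 = 22; aux=16
x=8: even, res = 22*2+8 = 52; aux=17
res+aux = 52+17 = 69

69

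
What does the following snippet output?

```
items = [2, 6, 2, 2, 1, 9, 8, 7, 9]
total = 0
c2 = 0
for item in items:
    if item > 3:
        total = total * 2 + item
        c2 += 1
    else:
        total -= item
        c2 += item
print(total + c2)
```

item=2: not >3, total = 0-2 = -2; c2=2
item=6: >3, total = (-2)*2+6 = 2; c2=3
item=2: not >3, total = 2-2 = 0; c2=5
item=2: not >3, total = 0-2 = -2; c2=7
item=1: not >3, total = (-2)-1 = -3; c2=8
item=9: >3, total = (-3)*2+9 = 3; c2=9
item=8: >3, total = 3*2+8 = 14; c2=10
item=7: >3, total = 14*2+7 = 35; c2=11
item=9: >3, total = 35*2+9 = 79; c2=12
total+c2 = 79+12 = 91

91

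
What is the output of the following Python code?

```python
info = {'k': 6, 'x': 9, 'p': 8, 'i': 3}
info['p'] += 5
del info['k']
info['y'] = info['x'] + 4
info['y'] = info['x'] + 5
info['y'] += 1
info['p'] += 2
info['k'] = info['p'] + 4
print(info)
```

info['p'] = 8+5 = 13 → {'k': 6, 'x': 9, 'p': 13, 'i': 3}
del 'k' → {'x': 9, 'p': 13, 'i': 3}
info['y'] = info['x']+4 = 13 → {'x': 9, 'p': 13, 'i': 3, 'y': 13}
info['y'] = info['x']+5 = 14 → {'x': 9, 'p': 13, 'i': 3, 'y': 14}
info['y'] = 14+1 = 15 → {'x': 9, 'p': 13, 'i': 3, 'y': 15}
info['p'] = 13+2 = 15 → {'x': 9, 'p': 15, 'i': 3, 'y': 15}
info['k'] = info['p']+4 = 19 → {'x': 9, 'p': 15, 'i': 3, 'y': 15, 'k': 19}

{'x': 9, 'p': 15, 'i': 3, 'y': 15, 'k': 19}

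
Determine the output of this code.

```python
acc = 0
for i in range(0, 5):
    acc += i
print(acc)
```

i=0: acc = 0+0 = 0
i=1: acc = 0+1 = 1
i=2: acc = 1+2 = 3
i=3: acc = 3+3 = 6
i=4: acc = 6+4 = 10

10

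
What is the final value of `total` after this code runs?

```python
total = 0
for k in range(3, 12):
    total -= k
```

k=3: total = 0-3 = -3
k=4: total = (-3)-4 = -7
k=5: total = (-7)-5 = -12
k=6: total = (-12)-6 = -18
k=7: total = (-18)-7 = -25
k=8: total = (-25)-8 = -33
k=9: total = (-33)-9 = -42
k=10: total = (-42)-10 = -52
k=11: total = (-52)-11 = -63

-63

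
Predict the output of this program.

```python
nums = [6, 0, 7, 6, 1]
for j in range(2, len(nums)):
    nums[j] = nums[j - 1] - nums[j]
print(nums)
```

j=2: nums[2] = 0-7 = -7 → [6, 0, -7, 6, 1]
j=3: nums[3] = (-7)-6 = -13 → [6, 0, -7, -13, 1]
j=4: nums[4] = (-13)-1 = -14 → [6, 0, -7, -13, -14]

[6, 0, -7, -13, -14]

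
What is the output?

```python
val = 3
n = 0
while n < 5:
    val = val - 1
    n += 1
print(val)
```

-2

n=0: val = 3-1 = 2
n=1: val = 2-1 = 1
n=2: val = 1-1 = 0
n=3: val = 0-1 = -1
n=4: val = (-1)-1 = -2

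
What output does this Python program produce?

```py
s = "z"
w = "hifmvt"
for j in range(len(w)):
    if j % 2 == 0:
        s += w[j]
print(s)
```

j=0: add 'h' → 'zh'
j=1: skip
j=2: add 'f' → 'zhf'
j=3: skip
j=4: add 'v' → 'zhfv'
j=5: skip

zhfv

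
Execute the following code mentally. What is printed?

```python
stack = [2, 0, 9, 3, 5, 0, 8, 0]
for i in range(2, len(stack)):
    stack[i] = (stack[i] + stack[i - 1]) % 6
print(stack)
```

[2, 0, 3, 0, 5, 5, 1, 1]

i=2: stack[2] = (9+0)%6 = 3 → [2, 0, 3, 3, 5, 0, 8, 0]
i=3: stack[3] = (3+3)%6 = 0 → [2, 0, 3, 0, 5, 0, 8, 0]
i=4: stack[4] = (5+0)%6 = 5 → [2, 0, 3, 0, 5, 0, 8, 0]
i=5: stack[5] = (0+5)%6 = 5 → [2, 0, 3, 0, 5, 5, 8, 0]
i=6: stack[6] = (8+5)%6 = 1 → [2, 0, 3, 0, 5, 5, 1, 0]
i=7: stack[7] = (0+1)%6 = 1 → [2, 0, 3, 0, 5, 5, 1, 1]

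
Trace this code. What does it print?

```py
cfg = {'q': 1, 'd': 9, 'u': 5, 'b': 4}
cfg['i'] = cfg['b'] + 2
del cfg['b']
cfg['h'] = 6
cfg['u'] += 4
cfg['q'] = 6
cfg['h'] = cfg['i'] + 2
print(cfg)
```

cfg['i'] = cfg['b']+2 = 6 → {'q': 1, 'd': 9, 'u': 5, 'b': 4, 'i': 6}
del 'b' → {'q': 1, 'd': 9, 'u': 5, 'i': 6}
cfg['h'] = 6 → {'q': 1, 'd': 9, 'u': 5, 'i': 6, 'h': 6}
cfg['u'] = 5+4 = 9 → {'q': 1, 'd': 9, 'u': 9, 'i': 6, 'h': 6}
cfg['q'] = 6 → {'q': 6, 'd': 9, 'u': 9, 'i': 6, 'h': 6}
cfg['h'] = cfg['i']+2 = 8 → {'q': 6, 'd': 9, 'u': 9, 'i': 6, 'h': 8}

{'q': 6, 'd': 9, 'u': 9, 'i': 6, 'h': 8}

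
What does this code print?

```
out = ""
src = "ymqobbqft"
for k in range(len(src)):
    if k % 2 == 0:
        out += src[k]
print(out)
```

k=0: add 'y' → 'y'
k=1: skip
k=2: add 'q' → 'yq'
k=3: skip
k=4: add 'b' → 'yqb'
k=5: skip
k=6: add 'q' → 'yqbq'
k=7: skip
k=8: add 't' → 'yqbqt'

yqbqt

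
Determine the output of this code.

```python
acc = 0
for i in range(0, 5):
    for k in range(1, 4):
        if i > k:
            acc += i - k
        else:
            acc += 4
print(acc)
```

46

i=0,k=1: not 0>1, acc = 0+4 = 4
i=0,k=2: not 0>2, acc = 4+4 = 8
i=0,k=3: not 0>3, acc = 8+4 = 12
i=1,k=1: not 1>1, acc = 12+4 = 16
i=1,k=2: not 1>2, acc = 16+4 = 20
i=1,k=3: not 1>3, acc = 20+4 = 24
i=2,k=1: 2>1, acc = 24+1 = 25
i=2,k=2: not 2>2, acc = 25+4 = 29
i=2,k=3: not 2>3, acc = 29+4 = 33
i=3,k=1: 3>1, acc = 33+2 = 35
i=3,k=2: 3>2, acc = 35+1 = 36
i=3,k=3: not 3>3, acc = 36+4 = 40
i=4,k=1: 4>1, acc = 40+3 = 43
i=4,k=2: 4>2, acc = 43+2 = 45
i=4,k=3: 4>3, acc = 45+1 = 46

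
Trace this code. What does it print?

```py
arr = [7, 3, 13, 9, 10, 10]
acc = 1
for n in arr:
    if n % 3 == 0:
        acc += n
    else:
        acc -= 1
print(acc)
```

9

n=7: not %3==0, acc = 1-1 = 0
n=3: %3==0, acc = 0+3 = 3
n=13: not %3==0, acc = 3-1 = 2
n=9: %3==0, acc = 2+9 = 11
n=10: not %3==0, acc = 11-1 = 10
n=10: not %3==0, acc = 10-1 = 9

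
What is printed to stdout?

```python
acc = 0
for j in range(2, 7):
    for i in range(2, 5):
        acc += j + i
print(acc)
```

j=2,i=2: acc = 0+4 = 4
j=2,i=3: acc = 4+5 = 9
j=2,i=4: acc = 9+6 = 15
j=3,i=2: acc = 15+5 = 20
j=3,i=3: acc = 20+6 = 26
j=3,i=4: acc = 26+7 = 33
j=4,i=2: acc = 33+6 = 39
j=4,i=3: acc = 39+7 = 46
j=4,i=4: acc = 46+8 = 54
j=5,i=2: acc = 54+7 = 61
j=5,i=3: acc = 61+8 = 69
j=5,i=4: acc = 69+9 = 78
j=6,i=2: acc = 78+8 = 86
j=6,i=3: acc = 86+9 = 95
j=6,i=4: acc = 95+10 = 105

105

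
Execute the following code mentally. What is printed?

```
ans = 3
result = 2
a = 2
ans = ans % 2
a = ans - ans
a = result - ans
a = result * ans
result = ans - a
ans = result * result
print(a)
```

2

ans = 3%2 = 1
a = 1-1 = 0
a = 2-1 = 1
a = 2*1 = 2
result = 1-2 = -1
ans = (-1)*(-1) = 1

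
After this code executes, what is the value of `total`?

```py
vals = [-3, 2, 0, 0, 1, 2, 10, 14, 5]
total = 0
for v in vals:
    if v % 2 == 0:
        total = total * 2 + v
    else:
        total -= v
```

285

v=-3: not even, total = 0-(-3) = 3
v=2: even, total = 3*2+2 = 8
v=0: even, total = 8*2+0 = 16
v=0: even, total = 16*2+0 = 32
v=1: not even, total = 32-1 = 31
v=2: even, total = 31*2+2 = 64
v=10: even, total = 64*2+10 = 138
v=14: even, total = 138*2+14 = 290
v=5: not even, total = 290-5 = 285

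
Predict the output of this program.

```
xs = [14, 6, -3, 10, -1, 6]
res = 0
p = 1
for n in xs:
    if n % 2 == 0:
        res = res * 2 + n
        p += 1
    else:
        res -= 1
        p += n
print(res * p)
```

156

n=14: even, res = 0*2+14 = 14; p=2
n=6: even, res = 14*2+6 = 34; p=3
n=-3: not even, res = 34-1 = 33; p=0
n=10: even, res = 33*2+10 = 76; p=1
n=-1: not even, res = 76-1 = 75; p=0
n=6: even, res = 75*2+6 = 156; p=1
res*p = 156*1 = 156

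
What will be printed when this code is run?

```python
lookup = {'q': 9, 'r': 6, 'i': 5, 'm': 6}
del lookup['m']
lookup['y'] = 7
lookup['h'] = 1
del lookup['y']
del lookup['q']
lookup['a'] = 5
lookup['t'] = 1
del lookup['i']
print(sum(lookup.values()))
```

13

del 'm' → {'q': 9, 'r': 6, 'i': 5}
lookup['y'] = 7 → {'q': 9, 'r': 6, 'i': 5, 'y': 7}
lookup['h'] = 1 → {'q': 9, 'r': 6, 'i': 5, 'y': 7, 'h': 1}
del 'y' → {'q': 9, 'r': 6, 'i': 5, 'h': 1}
del 'q' → {'r': 6, 'i': 5, 'h': 1}
lookup['a'] = 5 → {'r': 6, 'i': 5, 'h': 1, 'a': 5}
lookup['t'] = 1 → {'r': 6, 'i': 5, 'h': 1, 'a': 5, 't': 1}
del 'i' → {'r': 6, 'h': 1, 'a': 5, 't': 1}
sum of values = 13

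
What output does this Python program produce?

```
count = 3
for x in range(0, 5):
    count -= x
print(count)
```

-7

x=0: count = 3-0 = 3
x=1: count = 3-1 = 2
x=2: count = 2-2 = 0
x=3: count = 0-3 = -3
x=4: count = (-3)-4 = -7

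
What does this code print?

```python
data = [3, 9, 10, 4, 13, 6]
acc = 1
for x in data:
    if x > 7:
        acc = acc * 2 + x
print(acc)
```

x=3: not >7
x=9: >7, acc = 1*2+9 = 11
x=10: >7, acc = 11*2+10 = 32
x=4: not >7
x=13: >7, acc = 32*2+13 = 77
x=6: not >7

77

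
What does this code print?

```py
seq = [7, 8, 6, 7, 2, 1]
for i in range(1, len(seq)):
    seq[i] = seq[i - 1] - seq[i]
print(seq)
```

i=1: seq[1] = 7-8 = -1 → [7, -1, 6, 7, 2, 1]
i=2: seq[2] = (-1)-6 = -7 → [7, -1, -7, 7, 2, 1]
i=3: seq[3] = (-7)-7 = -14 → [7, -1, -7, -14, 2, 1]
i=4: seq[4] = (-14)-2 = -16 → [7, -1, -7, -14, -16, 1]
i=5: seq[5] = (-16)-1 = -17 → [7, -1, -7, -14, -16, -17]

[7, -1, -7, -14, -16, -17]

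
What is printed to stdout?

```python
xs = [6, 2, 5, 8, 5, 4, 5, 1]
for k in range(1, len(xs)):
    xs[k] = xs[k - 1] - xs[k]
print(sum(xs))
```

-79

k=1: xs[1] = 6-2 = 4 → [6, 4, 5, 8, 5, 4, 5, 1]
k=2: xs[2] = 4-5 = -1 → [6, 4, -1, 8, 5, 4, 5, 1]
k=3: xs[3] = (-1)-8 = -9 → [6, 4, -1, -9, 5, 4, 5, 1]
k=4: xs[4] = (-9)-5 = -14 → [6, 4, -1, -9, -14, 4, 5, 1]
k=5: xs[5] = (-14)-4 = -18 → [6, 4, -1, -9, -14, -18, 5, 1]
k=6: xs[6] = (-18)-5 = -23 → [6, 4, -1, -9, -14, -18, -23, 1]
k=7: xs[7] = (-23)-1 = -24 → [6, 4, -1, -9, -14, -18, -23, -24]
sum = -79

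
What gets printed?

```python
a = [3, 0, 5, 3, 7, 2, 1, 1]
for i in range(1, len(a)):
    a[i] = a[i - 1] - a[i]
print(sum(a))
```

-58

i=1: a[1] = 3-0 = 3 → [3, 3, 5, 3, 7, 2, 1, 1]
i=2: a[2] = 3-5 = -2 → [3, 3, -2, 3, 7, 2, 1, 1]
i=3: a[3] = (-2)-3 = -5 → [3, 3, -2, -5, 7, 2, 1, 1]
i=4: a[4] = (-5)-7 = -12 → [3, 3, -2, -5, -12, 2, 1, 1]
i=5: a[5] = (-12)-2 = -14 → [3, 3, -2, -5, -12, -14, 1, 1]
i=6: a[6] = (-14)-1 = -15 → [3, 3, -2, -5, -12, -14, -15, 1]
i=7: a[7] = (-15)-1 = -16 → [3, 3, -2, -5, -12, -14, -15, -16]
sum = -58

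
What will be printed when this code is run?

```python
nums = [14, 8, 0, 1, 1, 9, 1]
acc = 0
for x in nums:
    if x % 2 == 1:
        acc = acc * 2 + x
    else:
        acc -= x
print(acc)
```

-321

x=14: not odd, acc = 0-14 = -14
x=8: not odd, acc = (-14)-8 = -22
x=0: not odd, acc = (-22)-0 = -22
x=1: odd, acc = (-22)*2+1 = -43
x=1: odd, acc = (-43)*2+1 = -85
x=9: odd, acc = (-85)*2+9 = -161
x=1: odd, acc = (-161)*2+1 = -321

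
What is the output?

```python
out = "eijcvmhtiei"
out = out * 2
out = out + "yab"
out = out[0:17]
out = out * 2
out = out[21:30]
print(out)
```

repeat ×2 → 'eijcvmhtieieijcvmhtiei'
+ 'yab' → 'eijcvmhtieieijcvmhtieiyab'
slice [0:17] → 'eijcvmhtieieijcvm'
repeat ×2 → 'eijcvmhtieieijcvmeijcvmhtieieijcvm'
slice [21:30] → 'vmhtieiei'

vmhtieiei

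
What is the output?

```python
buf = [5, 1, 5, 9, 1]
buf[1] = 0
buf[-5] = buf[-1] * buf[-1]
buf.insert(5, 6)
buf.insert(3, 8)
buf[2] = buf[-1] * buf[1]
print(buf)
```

[1, 0, 0, 8, 9, 1, 6]

buf[1] = 0 → [5, 0, 5, 9, 1]
buf[-5] = buf[-1]*buf[-1] = 1*1 = 1 → [1, 0, 5, 9, 1]
insert 6 at 5 → [1, 0, 5, 9, 1, 6]
insert 8 at 3 → [1, 0, 5, 8, 9, 1, 6]
buf[2] = buf[-1]*buf[1] = 6*0 = 0 → [1, 0, 0, 8, 9, 1, 6]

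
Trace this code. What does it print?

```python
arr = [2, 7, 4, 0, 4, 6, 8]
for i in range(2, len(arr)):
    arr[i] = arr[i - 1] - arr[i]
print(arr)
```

[2, 7, 3, 3, -1, -7, -15]

i=2: arr[2] = 7-4 = 3 → [2, 7, 3, 0, 4, 6, 8]
i=3: arr[3] = 3-0 = 3 → [2, 7, 3, 3, 4, 6, 8]
i=4: arr[4] = 3-4 = -1 → [2, 7, 3, 3, -1, 6, 8]
i=5: arr[5] = (-1)-6 = -7 → [2, 7, 3, 3, -1, -7, 8]
i=6: arr[6] = (-7)-8 = -15 → [2, 7, 3, 3, -1, -7, -15]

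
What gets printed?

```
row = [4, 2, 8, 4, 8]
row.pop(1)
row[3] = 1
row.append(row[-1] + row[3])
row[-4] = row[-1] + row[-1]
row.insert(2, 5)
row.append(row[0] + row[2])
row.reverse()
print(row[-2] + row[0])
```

13

pop(1) removes 2 → [4, 8, 4, 8]
row[3] = 1 → [4, 8, 4, 1]
append row[-1]+row[3] = 1+1 = 2 → [4, 8, 4, 1, 2]
row[-4] = row[-1]+row[-1] = 2+2 = 4 → [4, 4, 4, 1, 2]
insert 5 at 2 → [4, 4, 5, 4, 1, 2]
append row[0]+row[2] = 4+5 = 9 → [4, 4, 5, 4, 1, 2, 9]
reverse → [9, 2, 1, 4, 5, 4, 4]
row[-2]+row[0] = 4+9 = 13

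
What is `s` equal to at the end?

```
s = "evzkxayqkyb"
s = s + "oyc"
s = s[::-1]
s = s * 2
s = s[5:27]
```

+ 'oyc' → 'evzkxayqkyboyc'
reverse → 'cyobykqyaxkzve'
repeat ×2 → 'cyobykqyaxkzvecyobykqyaxkzve'
slice [5:27] → 'kqyaxkzvecyobykqyaxkzv'

'kqyaxkzvecyobykqyaxkzv'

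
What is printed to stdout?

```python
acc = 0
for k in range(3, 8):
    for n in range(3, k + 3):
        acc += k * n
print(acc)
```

725

k=3,n=3: acc = 0+9 = 9
k=3,n=4: acc = 9+12 = 21
k=3,n=5: acc = 21+15 = 36
k=4,n=3: acc = 36+12 = 48
k=4,n=4: acc = 48+16 = 64
k=4,n=5: acc = 64+20 = 84
k=4,n=6: acc = 84+24 = 108
k=5,n=3: acc = 108+15 = 123
k=5,n=4: acc = 123+20 = 143
k=5,n=5: acc = 143+25 = 168
k=5,n=6: acc = 168+30 = 198
k=5,n=7: acc = 198+35 = 233
k=6,n=3: acc = 233+18 = 251
k=6,n=4: acc = 251+24 = 275
k=6,n=5: acc = 275+30 = 305
k=6,n=6: acc = 305+36 = 341
k=6,n=7: acc = 341+42 = 383
k=6,n=8: acc = 383+48 = 431
k=7,n=3: acc = 431+21 = 452
k=7,n=4: acc = 452+28 = 480
k=7,n=5: acc = 480+35 = 515
k=7,n=6: acc = 515+42 = 557
k=7,n=7: acc = 557+49 = 606
k=7,n=8: acc = 606+56 = 662
k=7,n=9: acc = 662+63 = 725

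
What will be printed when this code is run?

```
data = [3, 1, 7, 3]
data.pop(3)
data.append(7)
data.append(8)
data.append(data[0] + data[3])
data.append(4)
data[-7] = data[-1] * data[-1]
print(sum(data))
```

53

pop(3) removes 3 → [3, 1, 7]
append 7 → [3, 1, 7, 7]
append 8 → [3, 1, 7, 7, 8]
append data[0]+data[3] = 3+7 = 10 → [3, 1, 7, 7, 8, 10]
append 4 → [3, 1, 7, 7, 8, 10, 4]
data[-7] = data[-1]*data[-1] = 4*4 = 16 → [16, 1, 7, 7, 8, 10, 4]
sum = 53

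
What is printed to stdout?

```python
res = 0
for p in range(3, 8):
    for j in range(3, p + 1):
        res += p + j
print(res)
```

150

p=3,j=3: res = 0+6 = 6
p=4,j=3: res = 6+7 = 13
p=4,j=4: res = 13+8 = 21
p=5,j=3: res = 21+8 = 29
p=5,j=4: res = 29+9 = 38
p=5,j=5: res = 38+10 = 48
p=6,j=3: res = 48+9 = 57
p=6,j=4: res = 57+10 = 67
p=6,j=5: res = 67+11 = 78
p=6,j=6: res = 78+12 = 90
p=7,j=3: res = 90+10 = 100
p=7,j=4: res = 100+11 = 111
p=7,j=5: res = 111+12 = 123
p=7,j=6: res = 123+13 = 136
p=7,j=7: res = 136+14 = 150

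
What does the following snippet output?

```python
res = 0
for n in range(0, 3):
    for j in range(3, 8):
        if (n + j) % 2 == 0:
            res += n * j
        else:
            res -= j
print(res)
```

-5

n=0,j=3: odd sum, res = 0-3 = -3
n=0,j=4: even sum, res = (-3)+0 = -3
n=0,j=5: odd sum, res = (-3)-5 = -8
n=0,j=6: even sum, res = (-8)+0 = -8
n=0,j=7: odd sum, res = (-8)-7 = -15
n=1,j=3: even sum, res = (-15)+3 = -12
n=1,j=4: odd sum, res = (-12)-4 = -16
n=1,j=5: even sum, res = (-16)+5 = -11
n=1,j=6: odd sum, res = (-11)-6 = -17
n=1,j=7: even sum, res = (-17)+7 = -10
n=2,j=3: odd sum, res = (-10)-3 = -13
n=2,j=4: even sum, res = (-13)+8 = -5
n=2,j=5: odd sum, res = (-5)-5 = -10
n=2,j=6: even sum, res = (-10)+12 = 2
n=2,j=7: odd sum, res = 2-7 = -5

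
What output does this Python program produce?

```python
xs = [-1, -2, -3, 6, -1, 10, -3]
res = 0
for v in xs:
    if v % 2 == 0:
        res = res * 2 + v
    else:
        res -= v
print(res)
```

39

v=-1: not even, res = 0-(-1) = 1
v=-2: even, res = 1*2+(-2) = 0
v=-3: not even, res = 0-(-3) = 3
v=6: even, res = 3*2+6 = 12
v=-1: not even, res = 12-(-1) = 13
v=10: even, res = 13*2+10 = 36
v=-3: not even, res = 36-(-3) = 39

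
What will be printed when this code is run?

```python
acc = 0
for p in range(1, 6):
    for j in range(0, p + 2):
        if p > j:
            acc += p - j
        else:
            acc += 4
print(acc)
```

p=1,j=0: 1>0, acc = 0+1 = 1
p=1,j=1: not 1>1, acc = 1+4 = 5
p=1,j=2: not 1>2, acc = 5+4 = 9
p=2,j=0: 2>0, acc = 9+2 = 11
p=2,j=1: 2>1, acc = 11+1 = 12
p=2,j=2: not 2>2, acc = 12+4 = 16
p=2,j=3: not 2>3, acc = 16+4 = 20
p=3,j=0: 3>0, acc = 20+3 = 23
p=3,j=1: 3>1, acc = 23+2 = 25
p=3,j=2: 3>2, acc = 25+1 = 26
p=3,j=3: not 3>3, acc = 26+4 = 30
p=3,j=4: not 3>4, acc = 30+4 = 34
p=4,j=0: 4>0, acc = 34+4 = 38
p=4,j=1: 4>1, acc = 38+3 = 41
p=4,j=2: 4>2, acc = 41+2 = 43
p=4,j=3: 4>3, acc = 43+1 = 44
p=4,j=4: not 4>4, acc = 44+4 = 48
p=4,j=5: not 4>5, acc = 48+4 = 52
p=5,j=0: 5>0, acc = 52+5 = 57
p=5,j=1: 5>1, acc = 57+4 = 61
p=5,j=2: 5>2, acc = 61+3 = 64
p=5,j=3: 5>3, acc = 64+2 = 66
p=5,j=4: 5>4, acc = 66+1 = 67
p=5,j=5: not 5>5, acc = 67+4 = 71
p=5,j=6: not 5>6, acc = 71+4 = 75

75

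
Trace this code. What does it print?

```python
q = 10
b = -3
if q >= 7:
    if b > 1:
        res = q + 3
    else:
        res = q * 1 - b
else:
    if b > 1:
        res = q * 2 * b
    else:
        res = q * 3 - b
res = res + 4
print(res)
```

17

q=10, b=-3
q >= 7 is True; b > 1 is False
→ res = q * 1 - b = 13
res = 13+4 = 17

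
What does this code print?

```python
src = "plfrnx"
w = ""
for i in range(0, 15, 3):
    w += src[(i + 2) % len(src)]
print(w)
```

fxfxf

i=0: add src[2]='f' → 'f'
i=3: add src[5]='x' → 'fx'
i=6: add src[2]='f' → 'fxf'
i=9: add src[5]='x' → 'fxfx'
i=12: add src[2]='f' → 'fxfxf'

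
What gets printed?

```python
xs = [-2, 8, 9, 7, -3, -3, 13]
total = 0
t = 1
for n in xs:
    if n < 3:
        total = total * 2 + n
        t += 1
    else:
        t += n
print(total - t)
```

n=-2: <3, total = 0*2+(-2) = -2; t=2
n=8: not <3; t=10
n=9: not <3; t=19
n=7: not <3; t=26
n=-3: <3, total = (-2)*2+(-3) = -7; t=27
n=-3: <3, total = (-7)*2+(-3) = -17; t=28
n=13: not <3; t=41
total-t = (-17)-41 = -58

-58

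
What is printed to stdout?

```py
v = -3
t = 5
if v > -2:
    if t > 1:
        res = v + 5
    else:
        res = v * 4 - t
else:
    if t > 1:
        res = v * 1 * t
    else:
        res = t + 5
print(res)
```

v=-3, t=5
v > -2 is False; t > 1 is True
→ res = v * 1 * t = -15

-15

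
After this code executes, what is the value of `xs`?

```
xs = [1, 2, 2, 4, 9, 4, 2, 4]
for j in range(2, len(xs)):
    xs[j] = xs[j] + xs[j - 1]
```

[1, 2, 4, 8, 17, 21, 23, 27]

j=2: xs[2] = 2+2 = 4 → [1, 2, 4, 4, 9, 4, 2, 4]
j=3: xs[3] = 4+4 = 8 → [1, 2, 4, 8, 9, 4, 2, 4]
j=4: xs[4] = 9+8 = 17 → [1, 2, 4, 8, 17, 4, 2, 4]
j=5: xs[5] = 4+17 = 21 → [1, 2, 4, 8, 17, 21, 2, 4]
j=6: xs[6] = 2+21 = 23 → [1, 2, 4, 8, 17, 21, 23, 4]
j=7: xs[7] = 4+23 = 27 → [1, 2, 4, 8, 17, 21, 23, 27]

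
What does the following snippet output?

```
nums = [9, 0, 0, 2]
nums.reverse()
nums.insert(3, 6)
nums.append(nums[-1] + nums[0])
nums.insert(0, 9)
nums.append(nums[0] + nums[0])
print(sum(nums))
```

55

reverse → [2, 0, 0, 9]
insert 6 at 3 → [2, 0, 0, 6, 9]
append nums[-1]+nums[0] = 9+2 = 11 → [2, 0, 0, 6, 9, 11]
insert 9 at 0 → [9, 2, 0, 0, 6, 9, 11]
append nums[0]+nums[0] = 9+9 = 18 → [9, 2, 0, 0, 6, 9, 11, 18]
sum = 55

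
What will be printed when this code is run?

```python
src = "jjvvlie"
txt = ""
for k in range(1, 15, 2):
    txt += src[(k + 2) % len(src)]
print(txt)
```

k=1: add src[3]='v' → 'v'
k=3: add src[5]='i' → 'vi'
k=5: add src[0]='j' → 'vij'
k=7: add src[2]='v' → 'vijv'
k=9: add src[4]='l' → 'vijvl'
k=11: add src[6]='e' → 'vijvle'
k=13: add src[1]='j' → 'vijvlej'

vijvlej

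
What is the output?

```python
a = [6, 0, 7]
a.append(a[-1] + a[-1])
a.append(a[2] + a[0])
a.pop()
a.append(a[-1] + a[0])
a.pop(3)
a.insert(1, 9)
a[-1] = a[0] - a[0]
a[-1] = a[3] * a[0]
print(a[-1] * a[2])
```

0

append a[-1]+a[-1] = 7+7 = 14 → [6, 0, 7, 14]
append a[2]+a[0] = 7+6 = 13 → [6, 0, 7, 14, 13]
pop() removes 13 → [6, 0, 7, 14]
append a[-1]+a[0] = 14+6 = 20 → [6, 0, 7, 14, 20]
pop(3) removes 14 → [6, 0, 7, 20]
insert 9 at 1 → [6, 9, 0, 7, 20]
a[-1] = a[0]-a[0] = 6-6 = 0 → [6, 9, 0, 7, 0]
a[-1] = a[3]*a[0] = 7*6 = 42 → [6, 9, 0, 7, 42]
a[-1]*a[2] = 42*0 = 0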